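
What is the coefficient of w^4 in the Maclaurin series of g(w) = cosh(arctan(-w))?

-7/24

Substitute the inner expansion into the outer series and collect powers.
[w^0] = 1;  [w^1] = 0;  [w^2] = 1/2;  [w^3] = 0;  [w^4] = -7/24.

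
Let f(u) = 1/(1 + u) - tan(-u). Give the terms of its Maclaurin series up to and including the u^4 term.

Combine the two series term by term.
[u^0] = 1;  [u^1] = 0;  [u^2] = 1;  [u^3] = -2/3;  [u^4] = 1.

u^4 - 2*u^3/3 + u^2 + 1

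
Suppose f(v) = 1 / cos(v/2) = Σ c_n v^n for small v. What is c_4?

5/384

Divide the numerator series by the denominator series (power-series long division).
f(0) = 1
f′(0) = 0
f′′(0) = 1/4
f′′′(0) = 0
f^(4)(0) = 5/16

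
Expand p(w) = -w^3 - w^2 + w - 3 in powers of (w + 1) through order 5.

-(w + 1)^3 + 2*(w + 1)^2 - 4

p(-1) = -4
p′(-1) = 0
p′′(-1) = 4
p′′′(-1) = -6
p^(4)(-1) = 0
p^(5)(-1) = 0
The Taylor polynomial is Σ p^(k)(-1)/k! · (w + 1)^k.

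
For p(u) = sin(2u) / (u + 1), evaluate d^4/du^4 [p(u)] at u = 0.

-16

Use 1/(1 - r) = Σ r^k on the denominator, then take the Cauchy product.
The coefficient of u^4 in the expansion is -2/3, so p^(4)(0) = 4! * (-2/3) = -16.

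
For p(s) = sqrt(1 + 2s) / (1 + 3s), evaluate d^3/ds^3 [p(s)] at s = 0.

Expand each factor separately, then convolve coefficients.
From the series, [s^3] p = -16; multiply by 3! = 6 to get -96.

-96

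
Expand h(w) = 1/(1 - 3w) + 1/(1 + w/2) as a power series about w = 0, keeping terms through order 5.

7775*w^5/32 + 1297*w^4/16 + 215*w^3/8 + 37*w^2/4 + 5*w/2 + 2

Combine the two series term by term.
h(0) = 2
h′(0) = 5/2
h′′(0) = 37/2
h′′′(0) = 645/4
h^(4)(0) = 3891/2
h^(5)(0) = 116625/4
Then c_k = h^(k)(0)/k! gives each Taylor coefficient.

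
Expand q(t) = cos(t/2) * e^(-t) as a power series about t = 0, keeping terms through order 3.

Take the Cauchy product of the two expansions.
q(0) = 1
q′(0) = -1
q′′(0) = 3/4
q′′′(0) = -1/4

-t^3/24 + 3*t^2/8 - t + 1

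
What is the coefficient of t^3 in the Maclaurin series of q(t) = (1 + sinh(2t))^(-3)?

-84

Substitute the inner expansion into the outer series and collect powers.
q(0) = 1
q′(0) = -6
q′′(0) = 48
q′′′(0) = -504
The Taylor polynomial is Σ q^(k)(0)/k! · t^k.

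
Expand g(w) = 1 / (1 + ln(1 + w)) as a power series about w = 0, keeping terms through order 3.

-7*w^3/3 + 3*w^2/2 - w + 1

Write 1/(1+u) = 1 - u + u^2 - u^3 + ... and substitute the series for u.
g(0) = 1
g′(0) = -1
g′′(0) = 3
g′′′(0) = -14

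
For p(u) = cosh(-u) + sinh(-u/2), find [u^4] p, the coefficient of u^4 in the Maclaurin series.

1/24

Expand each term separately and add.
p(0) = 1
p′(0) = -1/2
p′′(0) = 1
p′′′(0) = -1/8
p^(4)(0) = 1
Then c_k = p^(k)(0)/k! gives each Taylor coefficient.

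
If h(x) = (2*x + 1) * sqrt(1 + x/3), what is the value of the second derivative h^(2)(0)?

Shift and add copies of the series according to the polynomial's terms.
The coefficient of x^2 in the expansion is 23/72, so h′′(0) = 2! * (23/72) = 23/36.

23/36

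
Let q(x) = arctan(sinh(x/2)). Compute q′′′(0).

-1/8

Substitute the inner expansion into the outer series and collect powers.
From the series, [x^3] q = -1/48; multiply by 3! = 6 to get -1/8.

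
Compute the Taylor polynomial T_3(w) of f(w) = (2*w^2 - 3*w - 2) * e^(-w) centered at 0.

Multiply each power in the prefactor through the base expansion.
[w^0] = -2;  [w^1] = -1;  [w^2] = 4;  [w^3] = -19/6.

-19*w^3/6 + 4*w^2 - w - 2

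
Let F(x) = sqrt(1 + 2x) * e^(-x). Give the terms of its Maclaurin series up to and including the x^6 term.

Multiply the two series term by term and collect like powers.

-47*x^6/18 + 28*x^5/15 - 3*x^4/2 + 4*x^3/3 - x^2 + 1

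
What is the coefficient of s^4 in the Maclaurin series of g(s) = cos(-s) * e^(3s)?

7/6

Multiply the two series term by term and collect like powers.
g(0) = 1
g′(0) = 3
g′′(0) = 8
g′′′(0) = 18
g^(4)(0) = 28
So c_4 = g^(4)(0)/4! = 7/6.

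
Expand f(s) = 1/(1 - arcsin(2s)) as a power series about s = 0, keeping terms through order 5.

Let u equal the inner series; expand the outer function in u and truncate.

252*s^5/5 + 64*s^4/3 + 28*s^3/3 + 4*s^2 + 2*s + 1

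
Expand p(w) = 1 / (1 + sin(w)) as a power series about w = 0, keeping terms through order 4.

Use the geometric series for the reciprocal, then substitute.

2*w^4/3 - 5*w^3/6 + w^2 - w + 1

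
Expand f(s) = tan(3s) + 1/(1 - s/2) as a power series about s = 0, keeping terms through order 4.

Expand each term separately and add.

s^4/16 + 73*s^3/8 + s^2/4 + 7*s/2 + 1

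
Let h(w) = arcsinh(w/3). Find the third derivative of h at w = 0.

-1/27

Differentiate repeatedly and evaluate at the center.
The coefficient of w^3 in the expansion is -1/162, so h′′′(0) = 3! * (-1/162) = -1/27.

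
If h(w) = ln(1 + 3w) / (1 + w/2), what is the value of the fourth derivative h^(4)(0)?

Multiply the two series term by term and collect like powers.
From the series, [w^4] h = -105/4; multiply by 4! = 24 to get -630.

-630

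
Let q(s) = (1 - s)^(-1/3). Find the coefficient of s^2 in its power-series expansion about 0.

2/9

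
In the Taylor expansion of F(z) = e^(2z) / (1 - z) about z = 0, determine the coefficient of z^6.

331/45

Write out both Maclaurin series and multiply, keeping only the needed powers.
F(0) = 1
F′(0) = 3
F′′(0) = 10
F′′′(0) = 38
F^(4)(0) = 168
F^(5)(0) = 872
F^(6)(0) = 5296
So c_6 = F^(6)(0)/6! = 331/45.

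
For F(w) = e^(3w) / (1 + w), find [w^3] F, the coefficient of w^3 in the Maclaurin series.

Expand each factor separately, then convolve coefficients.
[w^0] = 1;  [w^1] = 2;  [w^2] = 5/2;  [w^3] = 2.
So c_3 = F′′′(0)/3! = 2.

2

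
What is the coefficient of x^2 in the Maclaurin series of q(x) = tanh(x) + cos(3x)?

Expand each term separately and add.
[x^0] = 1;  [x^1] = 1;  [x^2] = -9/2.

-9/2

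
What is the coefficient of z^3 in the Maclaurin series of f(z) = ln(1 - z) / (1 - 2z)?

-16/3

Write out both Maclaurin series and multiply, keeping only the needed powers.
[z^0] = 0;  [z^1] = -1;  [z^2] = -5/2;  [z^3] = -16/3.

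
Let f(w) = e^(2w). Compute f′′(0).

From the series, [w^2] f = 2; multiply by 2! = 2 to get 4.

4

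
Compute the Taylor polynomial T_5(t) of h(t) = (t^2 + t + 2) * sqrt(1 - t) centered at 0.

Shift and add copies of the series according to the polynomial's terms.

-5*t^5/32 - 17*t^4/64 - 3*t^3/4 + t^2/4 + 2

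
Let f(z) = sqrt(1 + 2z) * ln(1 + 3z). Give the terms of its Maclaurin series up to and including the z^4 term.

Multiply the two series term by term and collect like powers.
f(0) = 0
f′(0) = 3
f′′(0) = -3
f′′′(0) = 18
f^(4)(0) = -180

-15*z^4/2 + 3*z^3 - 3*z^2/2 + 3*z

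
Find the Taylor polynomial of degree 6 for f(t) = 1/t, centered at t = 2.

(t - 2)^6/128 - (t - 2)^5/64 + (t - 2)^4/32 - (t - 2)^3/16 + (t - 2)^2/8 - (t - 2)/4 + 1/2

f(2) = 1/2
f′(2) = -1/4
f′′(2) = 1/4
f′′′(2) = -3/8
f^(4)(2) = 3/4
f^(5)(2) = -15/8
f^(6)(2) = 45/8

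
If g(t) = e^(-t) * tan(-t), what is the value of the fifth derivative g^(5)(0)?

-41

Take the Cauchy product of the two expansions.
The coefficient of t^5 in the expansion is -41/120, so g^(5)(0) = 5! * (-41/120) = -41.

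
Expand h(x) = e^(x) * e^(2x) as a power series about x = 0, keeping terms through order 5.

81*x^5/40 + 27*x^4/8 + 9*x^3/2 + 9*x^2/2 + 3*x + 1

Take the Cauchy product of the two expansions.
h(0) = 1
h′(0) = 3
h′′(0) = 9
h′′′(0) = 27
h^(4)(0) = 81
h^(5)(0) = 243
Then c_k = h^(k)(0)/k! gives each Taylor coefficient.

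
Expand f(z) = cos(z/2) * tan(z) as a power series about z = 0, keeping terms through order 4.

5*z^3/24 + z

Expand each factor separately, then convolve coefficients.
[z^0] = 0;  [z^1] = 1;  [z^2] = 0;  [z^3] = 5/24;  [z^4] = 0.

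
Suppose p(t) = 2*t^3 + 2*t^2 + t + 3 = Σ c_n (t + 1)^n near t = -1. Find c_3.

2

Compute the successive derivatives at the expansion point and divide by k!.
p(-1) = 2
p′(-1) = 3
p′′(-1) = -8
p′′′(-1) = 12
So c_3 = p′′′(-1)/3! = 2.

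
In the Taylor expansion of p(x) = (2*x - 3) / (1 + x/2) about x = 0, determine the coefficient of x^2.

-7/4

Distribute the polynomial across the series and collect like powers.
p(0) = -3
p′(0) = 7/2
p′′(0) = -7/2
Dividing each by k! gives the coefficients c_0, ..., c_2.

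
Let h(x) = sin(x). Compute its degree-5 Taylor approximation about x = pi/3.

Compute the successive derivatives at the expansion point and divide by k!.
h(pi/3) = sqrt(3)/2
h′(pi/3) = 1/2
h′′(pi/3) = -sqrt(3)/2
h′′′(pi/3) = -1/2
h^(4)(pi/3) = sqrt(3)/2
h^(5)(pi/3) = 1/2
Dividing each by k! gives the coefficients c_0, ..., c_5.

(x - pi/3)^5/240 + sqrt(3)*(x - pi/3)^4/48 - (x - pi/3)^3/12 - sqrt(3)*(x - pi/3)^2/4 + (x - pi/3)/2 + sqrt(3)/2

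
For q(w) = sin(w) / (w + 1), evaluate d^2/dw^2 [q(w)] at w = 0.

Multiply the numerator's expansion by the denominator's geometric series.
From the series, [w^2] q = -1; multiply by 2! = 2 to get -2.

-2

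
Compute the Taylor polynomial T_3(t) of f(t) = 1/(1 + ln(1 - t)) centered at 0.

7*t^3/3 + 3*t^2/2 + t + 1

Let u equal the inner series; expand the outer function in u and truncate.
f(0) = 1
f′(0) = 1
f′′(0) = 3
f′′′(0) = 14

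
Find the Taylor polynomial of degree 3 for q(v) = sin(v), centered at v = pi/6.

-sqrt(3)*(v - pi/6)^3/12 - (v - pi/6)^2/4 + sqrt(3)*(v - pi/6)/2 + 1/2

Compute the successive derivatives at the expansion point and divide by k!.
q(pi/6) = 1/2
q′(pi/6) = sqrt(3)/2
q′′(pi/6) = -1/2
q′′′(pi/6) = -sqrt(3)/2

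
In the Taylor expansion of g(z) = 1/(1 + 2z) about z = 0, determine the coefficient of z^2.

Differentiate repeatedly and evaluate at the center.
g(0) = 1
g′(0) = -2
g′′(0) = 8

4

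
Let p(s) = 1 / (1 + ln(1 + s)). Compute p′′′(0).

-14

Write 1/(1+u) = 1 - u + u^2 - u^3 + ... and substitute the series for u.
The coefficient of s^3 in the expansion is -7/3, so p′′′(0) = 3! * (-7/3) = -14.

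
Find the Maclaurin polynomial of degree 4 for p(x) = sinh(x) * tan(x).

Write out both Maclaurin series and multiply, keeping only the needed powers.
p(0) = 0
p′(0) = 0
p′′(0) = 2
p′′′(0) = 0
p^(4)(0) = 12

x^4/2 + x^2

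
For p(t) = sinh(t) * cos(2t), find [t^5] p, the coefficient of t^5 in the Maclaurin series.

Write out both Maclaurin series and multiply, keeping only the needed powers.

41/120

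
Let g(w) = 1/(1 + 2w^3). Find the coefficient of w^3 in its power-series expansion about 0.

-2

g(0) = 1
g′(0) = 0
g′′(0) = 0
g′′′(0) = -12
So c_3 = g′′′(0)/3! = -2.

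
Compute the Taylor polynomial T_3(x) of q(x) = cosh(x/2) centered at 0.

Apply the Taylor formula c_k = f^(k)(a)/k!.
q(0) = 1
q′(0) = 0
q′′(0) = 1/4
q′′′(0) = 0
Then c_k = q^(k)(0)/k! gives each Taylor coefficient.

x^2/8 + 1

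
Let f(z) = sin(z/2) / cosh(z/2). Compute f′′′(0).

-1/2

Write the quotient as an unknown series and match coefficients against numerator = denominator · series.
The coefficient of z^3 in the expansion is -1/12, so f′′′(0) = 3! * (-1/12) = -1/2.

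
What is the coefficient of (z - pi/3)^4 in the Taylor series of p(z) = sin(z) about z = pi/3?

sqrt(3)/48

p(pi/3) = sqrt(3)/2
p′(pi/3) = 1/2
p′′(pi/3) = -sqrt(3)/2
p′′′(pi/3) = -1/2
p^(4)(pi/3) = sqrt(3)/2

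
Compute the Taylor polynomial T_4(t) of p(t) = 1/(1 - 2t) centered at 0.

p(0) = 1
p′(0) = 2
p′′(0) = 8
p′′′(0) = 48
p^(4)(0) = 384

16*t^4 + 8*t^3 + 4*t^2 + 2*t + 1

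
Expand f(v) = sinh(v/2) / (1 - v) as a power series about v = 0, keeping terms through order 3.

Write out both Maclaurin series and multiply, keeping only the needed powers.
f(0) = 0
f′(0) = 1/2
f′′(0) = 1
f′′′(0) = 25/8
Then c_k = f^(k)(0)/k! gives each Taylor coefficient.

25*v^3/48 + v^2/2 + v/2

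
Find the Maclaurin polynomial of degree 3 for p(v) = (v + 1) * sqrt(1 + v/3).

-5*v^3/432 + 11*v^2/72 + 7*v/6 + 1

Multiply each power in the prefactor through the base expansion.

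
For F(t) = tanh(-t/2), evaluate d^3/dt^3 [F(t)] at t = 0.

1/4

Use the known series and substitute for the argument.
From the series, [t^3] F = 1/24; multiply by 3! = 6 to get 1/4.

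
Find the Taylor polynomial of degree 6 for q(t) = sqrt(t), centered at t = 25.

q(25) = 5
q′(25) = 1/10
q′′(25) = -1/500
q′′′(25) = 3/25000
q^(4)(25) = -3/250000
q^(5)(25) = 21/12500000
q^(6)(25) = -189/625000000

-21*(t - 25)^6/50000000000 + 7*(t - 25)^5/500000000 - (t - 25)^4/2000000 + (t - 25)^3/50000 - (t - 25)^2/1000 + (t - 25)/10 + 5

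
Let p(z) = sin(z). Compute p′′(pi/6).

-1/2

From the series, [(z - pi/6)^2] p = -1/4; multiply by 2! = 2 to get -1/2.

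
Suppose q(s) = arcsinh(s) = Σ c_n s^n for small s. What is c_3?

-1/6

q(0) = 0
q′(0) = 1
q′′(0) = 0
q′′′(0) = -1
The Taylor polynomial is Σ q^(k)(0)/k! · s^k.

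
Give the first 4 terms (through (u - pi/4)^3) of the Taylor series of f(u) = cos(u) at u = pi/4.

sqrt(2)*(u - pi/4)^3/12 - sqrt(2)*(u - pi/4)^2/4 - sqrt(2)*(u - pi/4)/2 + sqrt(2)/2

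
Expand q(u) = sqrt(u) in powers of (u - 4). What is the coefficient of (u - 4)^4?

Apply the Taylor formula c_k = f^(k)(a)/k!.
So c_4 = q^(4)(4)/4! = -5/16384.

-5/16384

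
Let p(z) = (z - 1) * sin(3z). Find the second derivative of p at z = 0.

Multiply each power in the prefactor through the base expansion.
From the series, [z^2] p = 3; multiply by 2! = 2 to get 6.

6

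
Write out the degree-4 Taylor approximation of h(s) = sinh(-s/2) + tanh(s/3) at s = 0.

Expand each term separately and add.
[s^0] = 0;  [s^1] = -1/6;  [s^2] = 0;  [s^3] = -43/1296;  [s^4] = 0.

-43*s^3/1296 - s/6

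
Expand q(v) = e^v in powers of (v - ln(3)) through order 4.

q(ln(3)) = 3
q′(ln(3)) = 3
q′′(ln(3)) = 3
q′′′(ln(3)) = 3
q^(4)(ln(3)) = 3
The Taylor polynomial is Σ q^(k)(ln(3))/k! · (v - ln(3))^k.

(v - ln(3))^4/8 + (v - ln(3))^3/2 + 3*(v - ln(3))^2/2 + 3*(v - ln(3)) + 3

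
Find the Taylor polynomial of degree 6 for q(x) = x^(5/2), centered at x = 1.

q(1) = 1
q′(1) = 5/2
q′′(1) = 15/4
q′′′(1) = 15/8
q^(4)(1) = -15/16
q^(5)(1) = 45/32
q^(6)(1) = -225/64

-5*(x - 1)^6/1024 + 3*(x - 1)^5/256 - 5*(x - 1)^4/128 + 5*(x - 1)^3/16 + 15*(x - 1)^2/8 + 5*(x - 1)/2 + 1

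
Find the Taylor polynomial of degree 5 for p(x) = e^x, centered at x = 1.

e*(x - 1)^5/120 + e*(x - 1)^4/24 + e*(x - 1)^3/6 + e*(x - 1)^2/2 + e*(x - 1) + e

Compute the successive derivatives at the expansion point and divide by k!.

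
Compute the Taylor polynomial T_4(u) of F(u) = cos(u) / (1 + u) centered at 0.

13*u^4/24 - u^3/2 + u^2/2 - u + 1

Multiply the two series term by term and collect like powers.
F(0) = 1
F′(0) = -1
F′′(0) = 1
F′′′(0) = -3
F^(4)(0) = 13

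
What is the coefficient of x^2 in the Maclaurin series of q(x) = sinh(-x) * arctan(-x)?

1

Expand each factor separately, then convolve coefficients.
q(0) = 0
q′(0) = 0
q′′(0) = 2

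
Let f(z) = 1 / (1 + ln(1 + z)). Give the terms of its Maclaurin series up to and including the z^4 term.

Write 1/(1+u) = 1 - u + u^2 - u^3 + ... and substitute the series for u.
[z^0] = 1;  [z^1] = -1;  [z^2] = 3/2;  [z^3] = -7/3;  [z^4] = 11/3.

11*z^4/3 - 7*z^3/3 + 3*z^2/2 - z + 1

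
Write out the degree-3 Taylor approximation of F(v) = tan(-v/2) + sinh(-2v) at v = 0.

Add the two expansions coefficient-wise.
[v^0] = 0;  [v^1] = -5/2;  [v^2] = 0;  [v^3] = -11/8.

-11*v^3/8 - 5*v/2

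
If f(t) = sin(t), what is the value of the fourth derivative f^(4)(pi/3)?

Compute the successive derivatives at the expansion point and divide by k!.
From the series, [(t - pi/3)^4] f = sqrt(3)/48; multiply by 4! = 24 to get sqrt(3)/2.

sqrt(3)/2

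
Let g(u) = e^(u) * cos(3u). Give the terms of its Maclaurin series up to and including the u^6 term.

Take the Cauchy product of the two expansions.
g(0) = 1
g′(0) = 1
g′′(0) = -8
g′′′(0) = -26
g^(4)(0) = 28
g^(5)(0) = 316
g^(6)(0) = 352
Then c_k = g^(k)(0)/k! gives each Taylor coefficient.

22*u^6/45 + 79*u^5/30 + 7*u^4/6 - 13*u^3/3 - 4*u^2 + u + 1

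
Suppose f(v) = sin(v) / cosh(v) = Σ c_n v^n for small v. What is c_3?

Invert the denominator's series and multiply.
[v^0] = 0;  [v^1] = 1;  [v^2] = 0;  [v^3] = -2/3.
So c_3 = f′′′(0)/3! = -2/3.

-2/3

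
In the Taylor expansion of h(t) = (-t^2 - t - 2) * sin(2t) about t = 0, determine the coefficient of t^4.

4/3

Distribute the polynomial across the series and collect like powers.
h(0) = 0
h′(0) = -4
h′′(0) = -4
h′′′(0) = 4
h^(4)(0) = 32
The Taylor polynomial is Σ h^(k)(0)/k! · t^k.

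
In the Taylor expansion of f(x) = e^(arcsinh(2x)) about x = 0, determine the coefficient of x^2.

2

Compose series: expand the inner function first, then feed it into the outer expansion.
f(0) = 1
f′(0) = 2
f′′(0) = 4
Then c_k = f^(k)(0)/k! gives each Taylor coefficient.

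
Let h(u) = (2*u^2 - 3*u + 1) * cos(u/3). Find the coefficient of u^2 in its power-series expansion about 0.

Distribute the polynomial across the series and collect like powers.
So c_2 = h′′(0)/2! = 35/18.

35/18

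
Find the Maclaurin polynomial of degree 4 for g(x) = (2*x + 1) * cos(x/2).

x^4/384 - x^3/4 - x^2/8 + 2*x + 1

Shift and add copies of the series according to the polynomial's terms.
[x^0] = 1;  [x^1] = 2;  [x^2] = -1/8;  [x^3] = -1/4;  [x^4] = 1/384.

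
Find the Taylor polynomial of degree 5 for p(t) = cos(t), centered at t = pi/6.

[(t - pi/6)^0] = sqrt(3)/2;  [(t - pi/6)^1] = -1/2;  [(t - pi/6)^2] = -sqrt(3)/4;  [(t - pi/6)^3] = 1/12;  [(t - pi/6)^4] = sqrt(3)/48;  [(t - pi/6)^5] = -1/240.

-(t - pi/6)^5/240 + sqrt(3)*(t - pi/6)^4/48 + (t - pi/6)^3/12 - sqrt(3)*(t - pi/6)^2/4 - (t - pi/6)/2 + sqrt(3)/2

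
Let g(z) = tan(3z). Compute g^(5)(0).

3888

Compute the successive derivatives at the expansion point and divide by k!.
The coefficient of z^5 in the expansion is 162/5, so g^(5)(0) = 5! * (162/5) = 3888.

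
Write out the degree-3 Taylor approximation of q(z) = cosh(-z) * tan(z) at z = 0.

5*z^3/6 + z

Multiply the two series term by term and collect like powers.
[z^0] = 0;  [z^1] = 1;  [z^2] = 0;  [z^3] = 5/6.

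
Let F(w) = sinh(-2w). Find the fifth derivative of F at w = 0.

-32

The coefficient of w^5 in the expansion is -4/15, so F^(5)(0) = 5! * (-4/15) = -32.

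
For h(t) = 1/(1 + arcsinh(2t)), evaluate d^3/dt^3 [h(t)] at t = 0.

Substitute the inner expansion into the outer series and collect powers.
From the series, [t^3] h = -20/3; multiply by 3! = 6 to get -40.

-40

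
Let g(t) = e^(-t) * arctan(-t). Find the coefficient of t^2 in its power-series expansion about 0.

1

Expand each factor separately, then convolve coefficients.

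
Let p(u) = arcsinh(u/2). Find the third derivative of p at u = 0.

-1/8

Use the known series and substitute for the argument.
From the series, [u^3] p = -1/48; multiply by 3! = 6 to get -1/8.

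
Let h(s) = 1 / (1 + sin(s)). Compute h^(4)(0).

Expand as Σ (-1)^k u^k with u equal to the inner function's series.
From the series, [s^4] h = 2/3; multiply by 4! = 24 to get 16.

16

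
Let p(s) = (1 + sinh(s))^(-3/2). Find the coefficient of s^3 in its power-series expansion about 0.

-39/16

Let u equal the inner series; expand the outer function in u and truncate.
p(0) = 1
p′(0) = -3/2
p′′(0) = 15/4
p′′′(0) = -117/8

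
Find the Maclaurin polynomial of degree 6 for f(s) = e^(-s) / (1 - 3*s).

Expand 1/(denominator) as a geometric series and multiply by the numerator's series.
f(0) = 1
f′(0) = 2
f′′(0) = 13
f′′′(0) = 116
f^(4)(0) = 1393
f^(5)(0) = 20894
f^(6)(0) = 376093
The Taylor polynomial is Σ f^(k)(0)/k! · s^k.

376093*s^6/720 + 10447*s^5/60 + 1393*s^4/24 + 58*s^3/3 + 13*s^2/2 + 2*s + 1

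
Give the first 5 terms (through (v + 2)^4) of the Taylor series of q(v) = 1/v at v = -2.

Apply the Taylor formula c_k = f^(k)(a)/k!.
q(-2) = -1/2
q′(-2) = -1/4
q′′(-2) = -1/4
q′′′(-2) = -3/8
q^(4)(-2) = -3/4

-(v + 2)^4/32 - (v + 2)^3/16 - (v + 2)^2/8 - (v + 2)/4 - 1/2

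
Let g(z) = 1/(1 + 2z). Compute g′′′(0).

The coefficient of z^3 in the expansion is -8, so g′′′(0) = 3! * (-8) = -48.

-48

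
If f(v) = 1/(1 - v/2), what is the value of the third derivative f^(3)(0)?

The coefficient of v^3 in the expansion is 1/8, so f′′′(0) = 3! * (1/8) = 3/4.

3/4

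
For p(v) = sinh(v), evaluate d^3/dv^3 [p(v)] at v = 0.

Apply the Taylor formula c_k = f^(k)(a)/k!.
The coefficient of v^3 in the expansion is 1/6, so p′′′(0) = 3! * (1/6) = 1.

1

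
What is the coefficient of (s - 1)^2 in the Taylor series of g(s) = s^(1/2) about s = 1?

g(1) = 1
g′(1) = 1/2
g′′(1) = -1/4
So c_2 = g′′(1)/2! = -1/8.

-1/8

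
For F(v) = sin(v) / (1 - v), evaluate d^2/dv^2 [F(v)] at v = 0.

Multiply the two series term by term and collect like powers.
The coefficient of v^2 in the expansion is 1, so F′′(0) = 2! * (1) = 2.

2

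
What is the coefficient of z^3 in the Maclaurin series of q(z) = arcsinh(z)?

-1/6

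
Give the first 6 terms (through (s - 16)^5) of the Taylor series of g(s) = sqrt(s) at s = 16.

7*(s - 16)^5/67108864 - 5*(s - 16)^4/2097152 + (s - 16)^3/16384 - (s - 16)^2/512 + (s - 16)/8 + 4

g(16) = 4
g′(16) = 1/8
g′′(16) = -1/256
g′′′(16) = 3/8192
g^(4)(16) = -15/262144
g^(5)(16) = 105/8388608
The Taylor polynomial is Σ g^(k)(16)/k! · (s - 16)^k.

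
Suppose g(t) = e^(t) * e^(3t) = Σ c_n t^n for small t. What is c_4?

32/3

Multiply the two series term by term and collect like powers.
g(0) = 1
g′(0) = 4
g′′(0) = 16
g′′′(0) = 64
g^(4)(0) = 256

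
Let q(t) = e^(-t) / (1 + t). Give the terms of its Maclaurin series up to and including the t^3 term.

Expand each factor separately, then convolve coefficients.

-8*t^3/3 + 5*t^2/2 - 2*t + 1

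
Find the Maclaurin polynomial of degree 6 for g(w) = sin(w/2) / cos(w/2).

w^5/240 + w^3/24 + w/2

Write the quotient as an unknown series and match coefficients against numerator = denominator · series.
[w^0] = 0;  [w^1] = 1/2;  [w^2] = 0;  [w^3] = 1/24;  [w^4] = 0;  [w^5] = 1/240;  [w^6] = 0.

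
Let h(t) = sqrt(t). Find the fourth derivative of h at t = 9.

The coefficient of (t - 9)^4 in the expansion is -5/279936, so h^(4)(9) = 4! * (-5/279936) = -5/11664.

-5/11664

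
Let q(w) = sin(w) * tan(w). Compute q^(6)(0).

62

Take the Cauchy product of the two expansions.
The coefficient of w^6 in the expansion is 31/360, so q^(6)(0) = 6! * (31/360) = 62.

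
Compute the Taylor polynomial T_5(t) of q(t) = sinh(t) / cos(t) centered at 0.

Invert the denominator's series and multiply.

3*t^5/10 + 2*t^3/3 + t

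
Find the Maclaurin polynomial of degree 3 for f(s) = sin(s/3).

f(0) = 0
f′(0) = 1/3
f′′(0) = 0
f′′′(0) = -1/27

-s^3/162 + s/3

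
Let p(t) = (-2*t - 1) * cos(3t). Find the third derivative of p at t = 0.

54

Shift and add copies of the series according to the polynomial's terms.
The coefficient of t^3 in the expansion is 9, so p′′′(0) = 3! * (9) = 54.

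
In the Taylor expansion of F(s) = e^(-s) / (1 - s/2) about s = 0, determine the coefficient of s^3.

-1/24

Expand each factor separately, then convolve coefficients.
F(0) = 1
F′(0) = -1/2
F′′(0) = 1/2
F′′′(0) = -1/4
So c_3 = F′′′(0)/3! = -1/24.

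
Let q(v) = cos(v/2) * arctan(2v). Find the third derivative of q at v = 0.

-35/2

Write out both Maclaurin series and multiply, keeping only the needed powers.
From the series, [v^3] q = -35/12; multiply by 3! = 6 to get -35/2.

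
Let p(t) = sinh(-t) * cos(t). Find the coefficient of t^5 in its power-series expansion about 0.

Write out both Maclaurin series and multiply, keeping only the needed powers.
[t^0] = 0;  [t^1] = -1;  [t^2] = 0;  [t^3] = 1/3;  [t^4] = 0;  [t^5] = 1/30.
So c_5 = p^(5)(0)/5! = 1/30.

1/30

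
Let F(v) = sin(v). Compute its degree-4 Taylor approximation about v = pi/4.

Differentiate repeatedly and evaluate at the center.
F(pi/4) = sqrt(2)/2
F′(pi/4) = sqrt(2)/2
F′′(pi/4) = -sqrt(2)/2
F′′′(pi/4) = -sqrt(2)/2
F^(4)(pi/4) = sqrt(2)/2

sqrt(2)*(v - pi/4)^4/48 - sqrt(2)*(v - pi/4)^3/12 - sqrt(2)*(v - pi/4)^2/4 + sqrt(2)*(v - pi/4)/2 + sqrt(2)/2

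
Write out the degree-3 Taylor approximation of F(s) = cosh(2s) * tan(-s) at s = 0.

-7*s^3/3 - s

Expand each factor separately, then convolve coefficients.
F(0) = 0
F′(0) = -1
F′′(0) = 0
F′′′(0) = -14
Dividing each by k! gives the coefficients c_0, ..., c_3.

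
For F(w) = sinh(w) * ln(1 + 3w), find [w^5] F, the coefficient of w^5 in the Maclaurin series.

Take the Cauchy product of the two expansions.

-21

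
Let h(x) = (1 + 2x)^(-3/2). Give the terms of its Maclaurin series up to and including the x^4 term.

315*x^4/8 - 35*x^3/2 + 15*x^2/2 - 3*x + 1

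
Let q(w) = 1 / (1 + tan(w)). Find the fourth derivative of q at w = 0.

40

Expand as Σ (-1)^k u^k with u equal to the inner function's series.
The coefficient of w^4 in the expansion is 5/3, so q^(4)(0) = 4! * (5/3) = 40.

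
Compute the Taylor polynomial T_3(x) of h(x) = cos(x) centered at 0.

Compute the successive derivatives at the expansion point and divide by k!.
h(0) = 1
h′(0) = 0
h′′(0) = -1
h′′′(0) = 0
Dividing each by k! gives the coefficients c_0, ..., c_3.

1 - x^2/2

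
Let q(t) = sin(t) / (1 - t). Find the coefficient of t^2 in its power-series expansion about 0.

Multiply the two series term by term and collect like powers.
q(0) = 0
q′(0) = 1
q′′(0) = 2
So c_2 = q′′(0)/2! = 1.

1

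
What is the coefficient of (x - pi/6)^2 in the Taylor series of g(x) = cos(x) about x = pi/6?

Apply the Taylor formula c_k = f^(k)(a)/k!.
g(pi/6) = sqrt(3)/2
g′(pi/6) = -1/2
g′′(pi/6) = -sqrt(3)/2
So c_2 = g′′(pi/6)/2! = -sqrt(3)/4.

-sqrt(3)/4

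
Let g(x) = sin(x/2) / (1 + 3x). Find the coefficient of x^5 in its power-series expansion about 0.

Write out both Maclaurin series and multiply, keeping only the needed powers.
g(0) = 0
g′(0) = 1/2
g′′(0) = -3
g′′′(0) = 215/8
g^(4)(0) = -645/2
g^(5)(0) = 154801/32

154801/3840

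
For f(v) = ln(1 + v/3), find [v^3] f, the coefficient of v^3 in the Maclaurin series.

1/81

f(0) = 0
f′(0) = 1/3
f′′(0) = -1/9
f′′′(0) = 2/27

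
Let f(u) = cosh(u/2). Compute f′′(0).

The coefficient of u^2 in the expansion is 1/8, so f′′(0) = 2! * (1/8) = 1/4.

1/4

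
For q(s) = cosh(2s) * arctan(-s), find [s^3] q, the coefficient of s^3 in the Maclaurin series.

Write out both Maclaurin series and multiply, keeping only the needed powers.
q(0) = 0
q′(0) = -1
q′′(0) = 0
q′′′(0) = -10

-5/3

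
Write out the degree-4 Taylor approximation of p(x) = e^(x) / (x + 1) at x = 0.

3*x^4/8 - x^3/3 + x^2/2 + 1

Expand 1/(denominator) as a geometric series and multiply by the numerator's series.
p(0) = 1
p′(0) = 0
p′′(0) = 1
p′′′(0) = -2
p^(4)(0) = 9
Dividing each by k! gives the coefficients c_0, ..., c_4.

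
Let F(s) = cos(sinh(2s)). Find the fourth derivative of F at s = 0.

-48

Substitute the inner expansion into the outer series and collect powers.
The coefficient of s^4 in the expansion is -2, so F^(4)(0) = 4! * (-2) = -48.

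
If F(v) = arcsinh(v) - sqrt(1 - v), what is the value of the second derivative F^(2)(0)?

1/4

Combine the two series term by term.
From the series, [v^2] F = 1/8; multiply by 2! = 2 to get 1/4.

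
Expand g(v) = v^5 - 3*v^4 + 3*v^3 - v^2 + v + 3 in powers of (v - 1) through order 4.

2*(v - 1)^4 + (v - 1)^3 + (v - 1) + 4

g(1) = 4
g′(1) = 1
g′′(1) = 0
g′′′(1) = 6
g^(4)(1) = 48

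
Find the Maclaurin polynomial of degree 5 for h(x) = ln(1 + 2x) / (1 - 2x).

Multiply the two series term by term and collect like powers.

376*x^5/15 + 28*x^4/3 + 20*x^3/3 + 2*x^2 + 2*x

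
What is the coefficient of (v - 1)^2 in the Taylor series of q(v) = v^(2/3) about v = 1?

-1/9

Use the known series and substitute for the argument.
q(1) = 1
q′(1) = 2/3
q′′(1) = -2/9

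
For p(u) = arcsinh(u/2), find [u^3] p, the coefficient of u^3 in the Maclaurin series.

-1/48

p(0) = 0
p′(0) = 1/2
p′′(0) = 0
p′′′(0) = -1/8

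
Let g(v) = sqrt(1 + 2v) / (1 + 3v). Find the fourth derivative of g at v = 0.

Expand each factor separately, then convolve coefficients.
From the series, [v^4] g = 379/8; multiply by 4! = 24 to get 1137.

1137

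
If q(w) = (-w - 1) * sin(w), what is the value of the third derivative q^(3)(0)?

1

Shift and add copies of the series according to the polynomial's terms.
From the series, [w^3] q = 1/6; multiply by 3! = 6 to get 1.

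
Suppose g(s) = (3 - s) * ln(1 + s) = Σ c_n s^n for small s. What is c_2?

-5/2

Distribute the polynomial across the series and collect like powers.
g(0) = 0
g′(0) = 3
g′′(0) = -5
So c_2 = g′′(0)/2! = -5/2.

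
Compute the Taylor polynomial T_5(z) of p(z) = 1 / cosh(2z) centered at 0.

Divide the numerator series by the denominator series (power-series long division).

10*z^4/3 - 2*z^2 + 1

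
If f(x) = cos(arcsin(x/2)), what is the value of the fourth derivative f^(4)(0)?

Compose series: expand the inner function first, then feed it into the outer expansion.
From the series, [x^4] f = -1/128; multiply by 4! = 24 to get -3/16.

-3/16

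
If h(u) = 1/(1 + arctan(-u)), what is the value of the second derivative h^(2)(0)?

Substitute the inner expansion into the outer series and collect powers.
The coefficient of u^2 in the expansion is 1, so h′′(0) = 2! * (1) = 2.

2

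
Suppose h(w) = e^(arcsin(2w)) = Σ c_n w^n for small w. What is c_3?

Compose series: expand the inner function first, then feed it into the outer expansion.
h(0) = 1
h′(0) = 2
h′′(0) = 4
h′′′(0) = 16

8/3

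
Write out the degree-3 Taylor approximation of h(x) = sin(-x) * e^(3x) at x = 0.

-13*x^3/3 - 3*x^2 - x

Expand each factor separately, then convolve coefficients.
h(0) = 0
h′(0) = -1
h′′(0) = -6
h′′′(0) = -26
Dividing each by k! gives the coefficients c_0, ..., c_3.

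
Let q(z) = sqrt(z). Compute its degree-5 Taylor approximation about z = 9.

7*(z - 9)^5/5038848 - 5*(z - 9)^4/279936 + (z - 9)^3/3888 - (z - 9)^2/216 + (z - 9)/6 + 3

[(z - 9)^0] = 3;  [(z - 9)^1] = 1/6;  [(z - 9)^2] = -1/216;  [(z - 9)^3] = 1/3888;  [(z - 9)^4] = -5/279936;  [(z - 9)^5] = 7/5038848.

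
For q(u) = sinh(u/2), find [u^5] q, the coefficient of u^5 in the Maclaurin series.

q(0) = 0
q′(0) = 1/2
q′′(0) = 0
q′′′(0) = 1/8
q^(4)(0) = 0
q^(5)(0) = 1/32
The Taylor polynomial is Σ q^(k)(0)/k! · u^k.

1/3840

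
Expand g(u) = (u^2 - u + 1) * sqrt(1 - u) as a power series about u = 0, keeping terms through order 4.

-13*u^4/128 - 7*u^3/16 + 11*u^2/8 - 3*u/2 + 1

Multiply each power in the prefactor through the base expansion.
g(0) = 1
g′(0) = -3/2
g′′(0) = 11/4
g′′′(0) = -21/8
g^(4)(0) = -39/16
Dividing each by k! gives the coefficients c_0, ..., c_4.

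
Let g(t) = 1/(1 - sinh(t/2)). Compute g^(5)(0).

Let u equal the inner series; expand the outer function in u and truncate.
The coefficient of t^5 in the expansion is 181/3840, so g^(5)(0) = 5! * (181/3840) = 181/32.

181/32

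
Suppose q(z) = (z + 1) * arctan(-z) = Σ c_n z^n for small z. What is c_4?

Multiply each power in the prefactor through the base expansion.
q(0) = 0
q′(0) = -1
q′′(0) = -2
q′′′(0) = 2
q^(4)(0) = 8
So c_4 = q^(4)(0)/4! = 1/3.

1/3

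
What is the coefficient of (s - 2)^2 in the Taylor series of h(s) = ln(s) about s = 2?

-1/8

Compute the successive derivatives at the expansion point and divide by k!.
h(2) = ln(2)
h′(2) = 1/2
h′′(2) = -1/4
So c_2 = h′′(2)/2! = -1/8.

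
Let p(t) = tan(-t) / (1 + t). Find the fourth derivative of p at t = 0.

32

Multiply the two series term by term and collect like powers.
From the series, [t^4] p = 4/3; multiply by 4! = 24 to get 32.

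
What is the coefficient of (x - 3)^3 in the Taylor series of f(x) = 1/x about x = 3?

Apply the Taylor formula c_k = f^(k)(a)/k!.
So c_3 = f′′′(3)/3! = -1/81.

-1/81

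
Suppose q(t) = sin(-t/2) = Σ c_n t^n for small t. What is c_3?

[t^0] = 0;  [t^1] = -1/2;  [t^2] = 0;  [t^3] = 1/48.
So c_3 = q′′′(0)/3! = 1/48.

1/48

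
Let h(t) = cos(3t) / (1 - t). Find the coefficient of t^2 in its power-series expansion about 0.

-7/2

Expand each factor separately, then convolve coefficients.
h(0) = 1
h′(0) = 1
h′′(0) = -7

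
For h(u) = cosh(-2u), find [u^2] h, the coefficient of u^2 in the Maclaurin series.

2

h(0) = 1
h′(0) = 0
h′′(0) = 4
So c_2 = h′′(0)/2! = 2.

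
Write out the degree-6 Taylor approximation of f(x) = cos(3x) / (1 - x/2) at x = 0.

Take the Cauchy product of the two expansions.
f(0) = 1
f′(0) = 1/2
f′′(0) = -17/2
f′′′(0) = -51/4
f^(4)(0) = 111/2
f^(5)(0) = 555/4
f^(6)(0) = -1251/4
The Taylor polynomial is Σ f^(k)(0)/k! · x^k.

-139*x^6/320 + 37*x^5/32 + 37*x^4/16 - 17*x^3/8 - 17*x^2/4 + x/2 + 1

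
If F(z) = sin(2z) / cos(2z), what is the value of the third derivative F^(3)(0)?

16

Invert the denominator's series and multiply.
From the series, [z^3] F = 8/3; multiply by 3! = 6 to get 16.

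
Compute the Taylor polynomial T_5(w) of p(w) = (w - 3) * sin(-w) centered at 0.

w^5/40 + w^4/6 - w^3/2 - w^2 + 3*w

Multiply each power in the prefactor through the base expansion.
p(0) = 0
p′(0) = 3
p′′(0) = -2
p′′′(0) = -3
p^(4)(0) = 4
p^(5)(0) = 3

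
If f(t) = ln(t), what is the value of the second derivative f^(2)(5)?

-1/25

The coefficient of (t - 5)^2 in the expansion is -1/50, so f′′(5) = 2! * (-1/50) = -1/25.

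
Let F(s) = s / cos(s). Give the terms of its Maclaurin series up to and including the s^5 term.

5*s^5/24 + s^3/2 + s

Divide the numerator series by the denominator series (power-series long division).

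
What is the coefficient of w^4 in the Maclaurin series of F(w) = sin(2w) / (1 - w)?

2/3

Multiply the numerator's expansion by the denominator's geometric series.
F(0) = 0
F′(0) = 2
F′′(0) = 4
F′′′(0) = 4
F^(4)(0) = 16
So c_4 = F^(4)(0)/4! = 2/3.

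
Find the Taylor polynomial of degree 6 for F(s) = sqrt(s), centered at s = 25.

F(25) = 5
F′(25) = 1/10
F′′(25) = -1/500
F′′′(25) = 3/25000
F^(4)(25) = -3/250000
F^(5)(25) = 21/12500000
F^(6)(25) = -189/625000000

-21*(s - 25)^6/50000000000 + 7*(s - 25)^5/500000000 - (s - 25)^4/2000000 + (s - 25)^3/50000 - (s - 25)^2/1000 + (s - 25)/10 + 5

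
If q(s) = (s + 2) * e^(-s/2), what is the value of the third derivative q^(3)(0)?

1/2

Multiply each power in the prefactor through the base expansion.
The coefficient of s^3 in the expansion is 1/12, so q′′′(0) = 3! * (1/12) = 1/2.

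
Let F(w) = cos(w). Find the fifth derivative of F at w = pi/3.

-sqrt(3)/2

The coefficient of (w - pi/3)^5 in the expansion is -sqrt(3)/240, so F^(5)(pi/3) = 5! * (-sqrt(3)/240) = -sqrt(3)/2.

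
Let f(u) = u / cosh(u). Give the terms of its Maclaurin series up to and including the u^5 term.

Invert the denominator's series and multiply.
f(0) = 0
f′(0) = 1
f′′(0) = 0
f′′′(0) = -3
f^(4)(0) = 0
f^(5)(0) = 25
The Taylor polynomial is Σ f^(k)(0)/k! · u^k.

5*u^5/24 - u^3/2 + u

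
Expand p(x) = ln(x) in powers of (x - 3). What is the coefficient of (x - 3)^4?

p(3) = ln(3)
p′(3) = 1/3
p′′(3) = -1/9
p′′′(3) = 2/27
p^(4)(3) = -2/27
So c_4 = p^(4)(3)/4! = -1/324.

-1/324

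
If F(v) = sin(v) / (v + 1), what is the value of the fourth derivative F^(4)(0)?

-20

Multiply the numerator's expansion by the denominator's geometric series.
The coefficient of v^4 in the expansion is -5/6, so F^(4)(0) = 4! * (-5/6) = -20.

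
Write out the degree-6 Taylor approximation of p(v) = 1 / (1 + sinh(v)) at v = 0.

77*v^6/45 - 181*v^5/120 + 4*v^4/3 - 7*v^3/6 + v^2 - v + 1

Expand as Σ (-1)^k u^k with u equal to the inner function's series.
p(0) = 1
p′(0) = -1
p′′(0) = 2
p′′′(0) = -7
p^(4)(0) = 32
p^(5)(0) = -181
p^(6)(0) = 1232
Dividing each by k! gives the coefficients c_0, ..., c_6.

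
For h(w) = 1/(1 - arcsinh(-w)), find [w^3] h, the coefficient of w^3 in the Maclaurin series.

-5/6

Plug the Maclaurin series of the inner function into that of the outer and collect terms.
So c_3 = h′′′(0)/3! = -5/6.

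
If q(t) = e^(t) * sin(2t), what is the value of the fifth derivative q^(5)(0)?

-38

Multiply the two series term by term and collect like powers.
From the series, [t^5] q = -19/60; multiply by 5! = 120 to get -38.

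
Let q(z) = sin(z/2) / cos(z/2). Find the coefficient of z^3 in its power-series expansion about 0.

Divide the numerator series by the denominator series (power-series long division).
q(0) = 0
q′(0) = 1/2
q′′(0) = 0
q′′′(0) = 1/4
So c_3 = q′′′(0)/3! = 1/24.

1/24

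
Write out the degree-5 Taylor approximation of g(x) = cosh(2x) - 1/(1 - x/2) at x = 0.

-x^5/32 + 29*x^4/48 - x^3/8 + 7*x^2/4 - x/2

Expand each term separately and add.
g(0) = 0
g′(0) = -1/2
g′′(0) = 7/2
g′′′(0) = -3/4
g^(4)(0) = 29/2
g^(5)(0) = -15/4
The Taylor polynomial is Σ g^(k)(0)/k! · x^k.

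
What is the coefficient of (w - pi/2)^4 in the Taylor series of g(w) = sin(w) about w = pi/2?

1/24

Use the known series and substitute for the argument.
g(pi/2) = 1
g′(pi/2) = 0
g′′(pi/2) = -1
g′′′(pi/2) = 0
g^(4)(pi/2) = 1
So c_4 = g^(4)(pi/2)/4! = 1/24.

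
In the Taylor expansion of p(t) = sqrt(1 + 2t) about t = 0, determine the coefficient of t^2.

Compute the successive derivatives at the expansion point and divide by k!.
[t^0] = 1;  [t^1] = 1;  [t^2] = -1/2.
So c_2 = p′′(0)/2! = -1/2.

-1/2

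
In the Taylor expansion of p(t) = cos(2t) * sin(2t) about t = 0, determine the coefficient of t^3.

Expand each factor separately, then convolve coefficients.

-16/3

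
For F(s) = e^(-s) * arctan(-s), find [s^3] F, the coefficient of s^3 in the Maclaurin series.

Take the Cauchy product of the two expansions.
F(0) = 0
F′(0) = -1
F′′(0) = 2
F′′′(0) = -1
So c_3 = F′′′(0)/3! = -1/6.

-1/6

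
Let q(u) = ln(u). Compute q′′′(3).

2/27

The coefficient of (u - 3)^3 in the expansion is 1/81, so q′′′(3) = 3! * (1/81) = 2/27.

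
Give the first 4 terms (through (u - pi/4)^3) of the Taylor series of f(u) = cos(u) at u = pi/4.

sqrt(2)*(u - pi/4)^3/12 - sqrt(2)*(u - pi/4)^2/4 - sqrt(2)*(u - pi/4)/2 + sqrt(2)/2

f(pi/4) = sqrt(2)/2
f′(pi/4) = -sqrt(2)/2
f′′(pi/4) = -sqrt(2)/2
f′′′(pi/4) = sqrt(2)/2
Then c_k = f^(k)(pi/4)/k! gives each Taylor coefficient.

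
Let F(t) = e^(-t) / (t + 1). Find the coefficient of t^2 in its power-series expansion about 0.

5/2

Use 1/(1 - r) = Σ r^k on the denominator, then take the Cauchy product.
F(0) = 1
F′(0) = -2
F′′(0) = 5
So c_2 = F′′(0)/2! = 5/2.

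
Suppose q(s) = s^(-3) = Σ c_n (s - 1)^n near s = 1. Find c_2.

6

q(1) = 1
q′(1) = -3
q′′(1) = 12
Dividing each by k! gives the coefficients c_0, ..., c_2.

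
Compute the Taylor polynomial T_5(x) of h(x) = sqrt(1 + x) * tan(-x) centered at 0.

Write out both Maclaurin series and multiply, keeping only the needed powers.
h(0) = 0
h′(0) = -1
h′′(0) = -1
h′′′(0) = -5/4
h^(4)(0) = -11/2
h^(5)(0) = -101/16
The Taylor polynomial is Σ h^(k)(0)/k! · x^k.

-101*x^5/1920 - 11*x^4/48 - 5*x^3/24 - x^2/2 - x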